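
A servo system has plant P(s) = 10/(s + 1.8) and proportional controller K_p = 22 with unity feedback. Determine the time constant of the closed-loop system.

τ = 0.00451 s

Closed-loop transfer function: T(s) = K_p·P(s)/(1 + K_p·P(s)) = 220/(s + 1.8 + 220) = 220/(s + 221.8).
Time constant τ = 1/221.8 = 0.00451 s.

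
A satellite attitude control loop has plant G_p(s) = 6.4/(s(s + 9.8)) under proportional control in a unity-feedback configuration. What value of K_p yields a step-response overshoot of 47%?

From %OS = 100·exp(−πζ/√(1−ζ²)) = 47%, ζ = −ln(0.47)/√(π²+ln²(0.47)) = 0.2337.
Characteristic equation s² + 9.8s + 6.4K_p = 0 gives ζ = 9.8/(2√(6.4K_p)).
Setting ζ = 0.2337: √(6.4K_p) = 9.8/(2·0.2337) = 20.97, so K_p = 439.7/6.4 = 68.7.

K_p = 68.7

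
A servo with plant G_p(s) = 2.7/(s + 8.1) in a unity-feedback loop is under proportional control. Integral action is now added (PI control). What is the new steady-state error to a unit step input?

Adding integral action puts a pole at s = 0 in the forward path, raising the system type to 1; a type-1 loop has zero steady-state error to a step.

0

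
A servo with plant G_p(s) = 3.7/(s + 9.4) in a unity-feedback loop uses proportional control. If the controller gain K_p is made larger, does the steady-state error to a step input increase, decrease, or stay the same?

decrease

e_ss = 1/(1 + K_p·G_p(0)); a larger K_p raises the denominator, so e_ss decreases.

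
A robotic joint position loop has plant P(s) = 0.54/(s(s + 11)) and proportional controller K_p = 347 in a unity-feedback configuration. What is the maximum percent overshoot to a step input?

25.2%

Closed-loop characteristic equation: s² + 11s + 187.4 = 0, so ω_n = 13.69 rad/s and ζ = 11/(2·13.69) = 0.4018.
%OS = 100·exp(−πζ/√(1−ζ²)) = 100·exp(−π·0.4018/√0.8386) = 25.2%.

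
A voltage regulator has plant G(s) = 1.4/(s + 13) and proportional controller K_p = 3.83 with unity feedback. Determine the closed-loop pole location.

s = -18.36

Closed-loop transfer function: T(s) = K_p·G(s)/(1 + K_p·G(s)) = 5.362/(s + 13 + 5.362) = 5.362/(s + 18.36).
The closed-loop pole is at s = −18.36.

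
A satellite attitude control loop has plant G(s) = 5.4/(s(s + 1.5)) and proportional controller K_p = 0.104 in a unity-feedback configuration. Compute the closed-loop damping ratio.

1 + K_p·G(s) = 0 gives s² + 1.5s + 0.5616 = 0.
So ω_n² = 0.5616 ⇒ ω_n = 0.7494 rad/s, and ζ = 1.5/(2ω_n) = 1.

ζ = 1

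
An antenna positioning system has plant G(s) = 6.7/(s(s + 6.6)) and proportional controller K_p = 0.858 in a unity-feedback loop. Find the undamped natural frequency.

1 + K_p·G(s) = 0 gives s² + 6.6s + 5.749 = 0.
Matching s² + 2ζω_n s + ω_n²: ω_n = √5.749 = 2.398 rad/s and 2ζω_n = 6.6, so ζ = 6.6/(2·2.398) = 1.38.

ω_n = 2.4 rad/s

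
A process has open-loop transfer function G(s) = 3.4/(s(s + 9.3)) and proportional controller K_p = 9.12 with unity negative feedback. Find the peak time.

T_p = 1.03 s

The closed-loop denominator s² + 9.3s + 31.01 gives ω_n = √31.01 = 5.568 and ζ = 9.3/(2ω_n) = 0.8351.
Damped frequency ω_d = ω_n√(1−ζ²) = 3.064 rad/s, so peak time T_p = π/ω_d = 1.03 s.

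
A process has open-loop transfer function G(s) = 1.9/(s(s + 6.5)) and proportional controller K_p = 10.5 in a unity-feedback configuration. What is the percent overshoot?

From 1 + K_pG(s) = 0: s² + 6.5s + 19.95 = 0 ⇒ ω_n = 4.467, ζ = 0.7276.
%OS = 100·exp(−πζ/√(1−ζ²)) = 100·exp(−π·0.7276/√0.4706) = 3.57%.

3.57%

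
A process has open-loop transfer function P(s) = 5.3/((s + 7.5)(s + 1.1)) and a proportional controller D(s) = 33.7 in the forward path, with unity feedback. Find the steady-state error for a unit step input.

The loop is type 0. Static position error constant K_pos = D(0)·P(0) = 33.7·0.6424 = 21.65.
Steady-state error to a unit step: e_ss = 1/(1+K_pos) = 1/22.65 = 0.0442.

0.0442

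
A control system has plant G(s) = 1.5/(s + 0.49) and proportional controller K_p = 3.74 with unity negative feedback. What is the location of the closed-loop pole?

s = -6.1

Closed-loop transfer function: T(s) = K_p·G(s)/(1 + K_p·G(s)) = 5.61/(s + 0.49 + 5.61) = 5.61/(s + 6.1).
The closed-loop pole is at s = −6.1.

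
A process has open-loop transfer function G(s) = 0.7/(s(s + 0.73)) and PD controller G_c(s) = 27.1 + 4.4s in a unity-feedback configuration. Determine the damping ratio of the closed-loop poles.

Forward path: (27.1 + 4.4s)·0.7/(s(s+0.73)). The closed-loop characteristic equation is s² + (0.73 + 0.7·4.4)s + 0.7·27.1 = 0.
That is s² + 3.81s + 18.97 = 0, so ω_n = 4.355 rad/s and ζ = 3.81/(2·4.355) = 0.4374.

ζ = 0.437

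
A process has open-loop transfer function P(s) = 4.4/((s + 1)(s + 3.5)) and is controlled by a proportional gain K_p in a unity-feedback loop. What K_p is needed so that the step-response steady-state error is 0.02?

Steady-state error for a unit step on this type-0 loop is 1/(1 + K_p·P(0)).
P(0) = 1.257. Require 1/(1 + K_p·1.257) = 0.02, so 1 + 1.257·K_p = 50.
K_p = (50 − 1)/1.257 = 39.

K_p = 39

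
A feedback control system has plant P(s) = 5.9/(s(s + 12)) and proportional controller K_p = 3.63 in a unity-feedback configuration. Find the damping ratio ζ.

With unity feedback the closed-loop characteristic equation is s² + 12s + 3.63·5.9 = s² + 12s + 21.42 = 0.
Matching s² + 2ζω_n s + ω_n²: ω_n = √21.42 = 4.628 rad/s and 2ζω_n = 12, so ζ = 12/(2·4.628) = 1.3.

ζ = 1.3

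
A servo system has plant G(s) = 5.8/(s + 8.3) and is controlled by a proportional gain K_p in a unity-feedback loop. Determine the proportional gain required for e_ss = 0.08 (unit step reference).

K_p = 16.5

For a type-0 loop with proportional control, e_ss = 1/(1 + K_p·G(0)).
G(0) = 0.6988. Require 1/(1 + K_p·0.6988) = 0.08, so 1 + 0.6988·K_p = 12.5.
K_p = (12.5 − 1)/0.6988 = 16.5.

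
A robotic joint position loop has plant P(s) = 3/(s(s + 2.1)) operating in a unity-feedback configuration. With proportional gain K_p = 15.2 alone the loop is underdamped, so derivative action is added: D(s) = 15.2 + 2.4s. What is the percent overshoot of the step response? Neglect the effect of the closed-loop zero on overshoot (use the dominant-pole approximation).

5.06%

Forward path: (15.2 + 2.4s)·3/(s(s+2.1)). The closed-loop characteristic equation is s² + (2.1 + 3·2.4)s + 3·15.2 = 0.
That is s² + 9.3s + 45.6 = 0, so ω_n = 6.753 rad/s and ζ = 9.3/(2·6.753) = 0.6886.
%OS = 100·exp(−πζ/√(1−ζ²)) = 5.06%.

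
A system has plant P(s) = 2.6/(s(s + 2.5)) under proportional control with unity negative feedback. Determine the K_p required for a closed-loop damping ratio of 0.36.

K_p = 4.64

Closed-loop characteristic equation: s² + 2.5s + K_p·2.6 = 0.
So ω_n = √(2.6K_p) and 2ζω_n = 2.5, giving ζ = 2.5/(2√(2.6K_p)).
Setting ζ = 0.36: √(2.6K_p) = 2.5/(2·0.36) = 3.472, so K_p = 12.06/2.6 = 4.64.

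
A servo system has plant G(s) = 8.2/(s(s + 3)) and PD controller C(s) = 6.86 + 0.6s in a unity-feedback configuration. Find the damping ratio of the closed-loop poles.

ζ = 0.528

Forward path: (6.86 + 0.6s)·8.2/(s(s+3)). The closed-loop characteristic equation is s² + (3 + 8.2·0.6)s + 8.2·6.86 = 0.
That is s² + 7.92s + 56.25 = 0, so ω_n = 7.5 rad/s and ζ = 7.92/(2·7.5) = 0.528.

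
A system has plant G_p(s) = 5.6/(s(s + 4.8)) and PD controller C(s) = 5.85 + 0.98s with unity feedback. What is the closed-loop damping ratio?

Forward path: (5.85 + 0.98s)·5.6/(s(s+4.8)). The closed-loop characteristic equation is s² + (4.8 + 5.6·0.98)s + 5.6·5.85 = 0.
That is s² + 10.29s + 32.76 = 0, so ω_n = 5.724 rad/s and ζ = 10.29/(2·5.724) = 0.8987.

ζ = 0.899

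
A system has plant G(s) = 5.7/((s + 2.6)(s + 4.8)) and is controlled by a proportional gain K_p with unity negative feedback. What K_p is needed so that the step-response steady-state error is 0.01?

K_p = 217

For a type-0 loop with proportional control, e_ss = 1/(1 + K_p·G(0)).
G(0) = 0.4567. Require 1/(1 + K_p·0.4567) = 0.01, so 1 + 0.4567·K_p = 100.
K_p = (100 − 1)/0.4567 = 217.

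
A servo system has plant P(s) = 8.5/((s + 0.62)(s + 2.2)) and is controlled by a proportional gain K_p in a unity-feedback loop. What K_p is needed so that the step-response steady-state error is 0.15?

For a type-0 loop with proportional control, e_ss = 1/(1 + K_p·P(0)).
P(0) = 6.232. Require 1/(1 + K_p·6.232) = 0.15, so 1 + 6.232·K_p = 6.667.
K_p = (6.667 − 1)/6.232 = 0.909.

K_p = 0.909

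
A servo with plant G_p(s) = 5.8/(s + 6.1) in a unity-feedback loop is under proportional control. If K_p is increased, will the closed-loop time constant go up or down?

The closed-loop bandwidth 6.1+K_p·5.8 grows with K_p, so τ shrinks.

decrease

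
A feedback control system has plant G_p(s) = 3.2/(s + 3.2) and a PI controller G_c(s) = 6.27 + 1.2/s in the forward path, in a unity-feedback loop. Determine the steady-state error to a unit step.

The open loop G_c(s)G_p(s) has a pole at the origin (type 1), so the static position error constant is infinite and e_ss = 1/(1+∞) = 0.

0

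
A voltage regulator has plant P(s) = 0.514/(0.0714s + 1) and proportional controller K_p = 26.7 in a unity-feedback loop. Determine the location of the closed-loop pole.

Closed loop: T(s) = K_p·P/(1+K_p·P) = 13.72/(0.0714s + 1 + 13.72), with pole at s = −(1 + 13.72)/0.0714 = −206.2.

s = -206.2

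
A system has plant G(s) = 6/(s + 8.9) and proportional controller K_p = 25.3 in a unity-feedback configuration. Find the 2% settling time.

T_s ≈ 0.0249 s

Closed-loop transfer function: T(s) = K_p·G(s)/(1 + K_p·G(s)) = 151.8/(s + 8.9 + 151.8) = 151.8/(s + 160.7).
Time constant τ = 1/160.7 = 0.006223 s, so the 2% settling time is about 4τ = 0.0249 s.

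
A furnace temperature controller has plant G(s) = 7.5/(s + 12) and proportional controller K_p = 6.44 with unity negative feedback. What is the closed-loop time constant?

Closed-loop transfer function: T(s) = K_p·G(s)/(1 + K_p·G(s)) = 48.3/(s + 12 + 48.3) = 48.3/(s + 60.3).
Time constant τ = 1/60.3 = 0.0166 s.

τ = 0.0166 s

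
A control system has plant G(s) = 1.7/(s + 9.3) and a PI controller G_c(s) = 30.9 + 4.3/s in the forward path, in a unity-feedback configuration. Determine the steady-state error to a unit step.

The open loop G_c(s)G(s) has a pole at the origin (type 1), so the static position error constant is infinite and e_ss = 1/(1+∞) = 0.

0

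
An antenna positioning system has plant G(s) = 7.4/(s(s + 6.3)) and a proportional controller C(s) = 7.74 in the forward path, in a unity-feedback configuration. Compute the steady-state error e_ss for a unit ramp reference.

0.11

The loop has one pole at the origin (type 1). Velocity error constant K_v = lim_{s→0} s·C(s)G(s) = 7.74·7.4/6.3 = 9.091.
Steady-state error to a unit ramp: e_ss = 1/K_v = 0.11.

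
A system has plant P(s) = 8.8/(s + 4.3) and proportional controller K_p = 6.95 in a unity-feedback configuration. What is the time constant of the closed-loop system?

Closed-loop transfer function: T(s) = K_p·P(s)/(1 + K_p·P(s)) = 61.16/(s + 4.3 + 61.16) = 61.16/(s + 65.46).
Time constant τ = 1/65.46 = 0.0153 s.

τ = 0.0153 s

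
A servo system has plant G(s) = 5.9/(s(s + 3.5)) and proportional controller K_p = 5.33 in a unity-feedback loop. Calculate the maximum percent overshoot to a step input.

35.6%

From 1 + K_pG(s) = 0: s² + 3.5s + 31.45 = 0 ⇒ ω_n = 5.608, ζ = 0.3121.
%OS = 100·exp(−πζ/√(1−ζ²)) = 100·exp(−π·0.3121/√0.9026) = 35.6%.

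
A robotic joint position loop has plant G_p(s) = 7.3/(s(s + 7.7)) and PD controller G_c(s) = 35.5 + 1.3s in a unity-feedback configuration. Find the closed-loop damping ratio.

Forward path: (35.5 + 1.3s)·7.3/(s(s+7.7)). The closed-loop characteristic equation is s² + (7.7 + 7.3·1.3)s + 7.3·35.5 = 0.
That is s² + 17.19s + 259.1 = 0, so ω_n = 16.1 rad/s and ζ = 17.19/(2·16.1) = 0.5339.

ζ = 0.534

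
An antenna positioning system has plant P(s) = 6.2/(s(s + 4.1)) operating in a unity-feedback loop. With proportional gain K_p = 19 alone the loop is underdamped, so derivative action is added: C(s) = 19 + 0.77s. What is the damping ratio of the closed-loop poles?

Forward path: (19 + 0.77s)·6.2/(s(s+4.1)). The closed-loop characteristic equation is s² + (4.1 + 6.2·0.77)s + 6.2·19 = 0.
That is s² + 8.874s + 117.8 = 0, so ω_n = 10.85 rad/s and ζ = 8.874/(2·10.85) = 0.4088.

ζ = 0.409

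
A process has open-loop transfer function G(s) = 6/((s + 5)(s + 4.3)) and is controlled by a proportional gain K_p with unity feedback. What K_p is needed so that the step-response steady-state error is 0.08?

K_p = 41.2

For a type-0 loop with proportional control, e_ss = 1/(1 + K_p·G(0)).
G(0) = 0.2791. Require 1/(1 + K_p·0.2791) = 0.08, so 1 + 0.2791·K_p = 12.5.
K_p = (12.5 − 1)/0.2791 = 41.2.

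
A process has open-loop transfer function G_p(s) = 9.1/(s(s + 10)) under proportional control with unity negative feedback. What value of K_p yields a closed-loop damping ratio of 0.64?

K_p = 6.71

Closed-loop characteristic equation: s² + 10s + K_p·9.1 = 0.
So ω_n = √(9.1K_p) and 2ζω_n = 10, giving ζ = 10/(2√(9.1K_p)).
Setting ζ = 0.64: √(9.1K_p) = 10/(2·0.64) = 7.812, so K_p = 61.04/9.1 = 6.71.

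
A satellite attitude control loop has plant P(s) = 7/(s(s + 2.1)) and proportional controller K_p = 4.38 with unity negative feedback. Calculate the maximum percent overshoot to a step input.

From 1 + K_pP(s) = 0: s² + 2.1s + 30.66 = 0 ⇒ ω_n = 5.537, ζ = 0.1896.
%OS = 100·exp(−πζ/√(1−ζ²)) = 100·exp(−π·0.1896/√0.964) = 54.5%.

54.5%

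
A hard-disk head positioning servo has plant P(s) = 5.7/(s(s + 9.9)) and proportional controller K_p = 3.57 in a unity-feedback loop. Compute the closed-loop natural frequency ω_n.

The closed-loop denominator is s(s+9.9) + 3.57·5.7 = s² + 9.9s + 20.35.
So ω_n² = 20.35 ⇒ ω_n = 4.511 rad/s, and ζ = 9.9/(2ω_n) = 1.1.

ω_n = 4.51 rad/s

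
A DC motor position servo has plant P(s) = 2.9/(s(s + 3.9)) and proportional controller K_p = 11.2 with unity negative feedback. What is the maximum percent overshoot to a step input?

Closed-loop characteristic equation: s² + 3.9s + 32.48 = 0, so ω_n = 5.699 rad/s and ζ = 3.9/(2·5.699) = 0.3422.
%OS = 100·exp(−πζ/√(1−ζ²)) = 100·exp(−π·0.3422/√0.8829) = 31.9%.

31.9%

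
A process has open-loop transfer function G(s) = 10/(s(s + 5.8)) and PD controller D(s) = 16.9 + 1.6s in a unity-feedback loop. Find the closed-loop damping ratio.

Forward path: (16.9 + 1.6s)·10/(s(s+5.8)). The closed-loop characteristic equation is s² + (5.8 + 10·1.6)s + 10·16.9 = 0.
That is s² + 21.8s + 169 = 0, so ω_n = 13 rad/s and ζ = 21.8/(2·13) = 0.8385.

ζ = 0.838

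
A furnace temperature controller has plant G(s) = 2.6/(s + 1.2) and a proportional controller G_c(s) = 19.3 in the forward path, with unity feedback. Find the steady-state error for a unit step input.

0.0234

The loop is type 0. Static position error constant K_pos = G_c(0)·G(0) = 19.3·2.167 = 41.82.
Steady-state error to a unit step: e_ss = 1/(1+K_pos) = 1/42.82 = 0.0234.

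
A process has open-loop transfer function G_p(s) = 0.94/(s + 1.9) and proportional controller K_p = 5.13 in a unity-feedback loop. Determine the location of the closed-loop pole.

s = -6.722

Closed-loop transfer function: T(s) = K_p·G_p(s)/(1 + K_p·G_p(s)) = 4.822/(s + 1.9 + 4.822) = 4.822/(s + 6.722).
The closed-loop pole is at s = −6.722.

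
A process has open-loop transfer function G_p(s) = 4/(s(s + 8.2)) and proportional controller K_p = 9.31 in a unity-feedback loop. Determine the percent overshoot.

5.79%

The closed-loop denominator s² + 8.2s + 37.24 gives ω_n = √37.24 = 6.102 and ζ = 8.2/(2ω_n) = 0.6719.
%OS = 100·exp(−πζ/√(1−ζ²)) = 100·exp(−π·0.6719/√0.5486) = 5.79%.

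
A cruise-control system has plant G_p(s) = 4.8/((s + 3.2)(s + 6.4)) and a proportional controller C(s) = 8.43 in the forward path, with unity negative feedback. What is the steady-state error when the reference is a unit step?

The loop is type 0. Static position error constant K_pos = C(0)·G_p(0) = 8.43·0.2344 = 1.976.
Steady-state error to a unit step: e_ss = 1/(1+K_pos) = 1/2.976 = 0.336.

0.336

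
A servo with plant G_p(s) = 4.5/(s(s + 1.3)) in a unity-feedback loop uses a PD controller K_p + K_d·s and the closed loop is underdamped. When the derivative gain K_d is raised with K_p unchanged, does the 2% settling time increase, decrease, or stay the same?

decrease

Characteristic equation s² + (1.3 + 4.5K_d)s + 4.5K_p = 0: raising K_d increases ζω_n = (1.3+4.5K_d)/2 while the loop stays underdamped, so T_s ≈ 4/(ζω_n) decreases.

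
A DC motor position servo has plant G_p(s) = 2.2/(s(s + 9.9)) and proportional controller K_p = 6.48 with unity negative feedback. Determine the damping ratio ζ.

ζ = 1.31

With unity feedback the closed-loop characteristic equation is s² + 9.9s + 6.48·2.2 = s² + 9.9s + 14.26 = 0.
So ω_n² = 14.26 ⇒ ω_n = 3.776 rad/s, and ζ = 9.9/(2ω_n) = 1.31.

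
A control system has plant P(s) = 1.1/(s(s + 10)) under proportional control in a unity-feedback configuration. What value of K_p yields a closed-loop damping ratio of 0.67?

Closed-loop characteristic equation: s² + 10s + K_p·1.1 = 0.
So ω_n = √(1.1K_p) and 2ζω_n = 10, giving ζ = 10/(2√(1.1K_p)).
Setting ζ = 0.67: √(1.1K_p) = 10/(2·0.67) = 7.463, so K_p = 55.69/1.1 = 50.6.

K_p = 50.6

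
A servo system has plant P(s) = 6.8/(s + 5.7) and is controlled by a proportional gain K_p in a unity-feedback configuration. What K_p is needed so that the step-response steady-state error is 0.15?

Steady-state error for a unit step on this type-0 loop is 1/(1 + K_p·P(0)).
P(0) = 1.193. Require 1/(1 + K_p·1.193) = 0.15, so 1 + 1.193·K_p = 6.667.
K_p = (6.667 − 1)/1.193 = 4.75.

K_p = 4.75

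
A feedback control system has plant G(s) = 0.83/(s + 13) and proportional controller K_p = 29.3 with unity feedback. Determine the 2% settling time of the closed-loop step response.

Closed-loop transfer function: T(s) = K_p·G(s)/(1 + K_p·G(s)) = 24.32/(s + 13 + 24.32) = 24.32/(s + 37.32).
Time constant τ = 1/37.32 = 0.0268 s, so the 2% settling time is about 4τ = 0.107 s.

T_s ≈ 0.107 s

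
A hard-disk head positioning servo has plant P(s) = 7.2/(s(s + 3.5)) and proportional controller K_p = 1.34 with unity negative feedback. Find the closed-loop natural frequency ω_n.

1 + K_p·P(s) = 0 gives s² + 3.5s + 9.648 = 0.
Matching s² + 2ζω_n s + ω_n²: ω_n = √9.648 = 3.106 rad/s and 2ζω_n = 3.5, so ζ = 3.5/(2·3.106) = 0.563.

ω_n = 3.11 rad/s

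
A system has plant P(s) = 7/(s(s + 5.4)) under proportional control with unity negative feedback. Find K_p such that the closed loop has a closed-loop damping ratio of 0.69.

K_p = 2.19

Closed-loop characteristic equation: s² + 5.4s + K_p·7 = 0.
So ω_n = √(7K_p) and 2ζω_n = 5.4, giving ζ = 5.4/(2√(7K_p)).
Setting ζ = 0.69: √(7K_p) = 5.4/(2·0.69) = 3.913, so K_p = 15.31/7 = 2.19.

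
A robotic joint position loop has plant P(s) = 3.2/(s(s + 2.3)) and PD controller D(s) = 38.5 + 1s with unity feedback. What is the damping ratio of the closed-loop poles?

ζ = 0.248

Forward path: (38.5 + 1s)·3.2/(s(s+2.3)). The closed-loop characteristic equation is s² + (2.3 + 3.2·1)s + 3.2·38.5 = 0.
That is s² + 5.5s + 123.2 = 0, so ω_n = 11.1 rad/s and ζ = 5.5/(2·11.1) = 0.2478.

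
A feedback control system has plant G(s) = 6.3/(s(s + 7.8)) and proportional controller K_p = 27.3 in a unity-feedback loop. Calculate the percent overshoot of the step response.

Closed-loop characteristic equation: s² + 7.8s + 172 = 0, so ω_n = 13.11 rad/s and ζ = 7.8/(2·13.11) = 0.2974.
%OS = 100·exp(−πζ/√(1−ζ²)) = 100·exp(−π·0.2974/√0.9116) = 37.6%.

37.6%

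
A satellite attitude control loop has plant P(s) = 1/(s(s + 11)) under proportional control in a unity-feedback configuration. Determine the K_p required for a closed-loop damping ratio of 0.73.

K_p = 56.8

Closed-loop characteristic equation: s² + 11s + K_p·1 = 0.
So ω_n = √(1K_p) and 2ζω_n = 11, giving ζ = 11/(2√(1K_p)).
Setting ζ = 0.73: √(1K_p) = 11/(2·0.73) = 7.534, so K_p = 56.76/1 = 56.8.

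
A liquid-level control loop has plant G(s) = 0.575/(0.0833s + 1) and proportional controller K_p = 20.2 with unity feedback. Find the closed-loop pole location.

Closed loop: T(s) = K_p·G/(1+K_p·G) = 11.61/(0.0833s + 1 + 11.61), with pole at s = −(1 + 11.61)/0.0833 = −151.4.

s = -151.4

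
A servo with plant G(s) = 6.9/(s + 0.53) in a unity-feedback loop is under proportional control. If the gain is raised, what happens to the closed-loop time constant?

Closed-loop pole is at s = −(0.53+K_p·6.9); larger K_p moves it further left, so τ = 1/(0.53+K_p·6.9) decreases.

decrease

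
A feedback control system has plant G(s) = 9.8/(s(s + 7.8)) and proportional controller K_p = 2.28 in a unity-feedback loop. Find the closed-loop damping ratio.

ζ = 0.825

The closed-loop denominator is s(s+7.8) + 2.28·9.8 = s² + 7.8s + 22.34.
So ω_n² = 22.34 ⇒ ω_n = 4.727 rad/s, and ζ = 7.8/(2ω_n) = 0.825.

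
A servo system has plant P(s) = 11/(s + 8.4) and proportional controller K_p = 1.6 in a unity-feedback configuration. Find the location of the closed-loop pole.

Closed-loop transfer function: T(s) = K_p·P(s)/(1 + K_p·P(s)) = 17.6/(s + 8.4 + 17.6) = 17.6/(s + 26).
The closed-loop pole is at s = −26.

s = -26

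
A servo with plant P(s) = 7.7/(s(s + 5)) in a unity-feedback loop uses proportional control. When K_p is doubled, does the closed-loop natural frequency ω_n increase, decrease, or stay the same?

ω_n = √(7.7·K_p), which grows with K_p.

increase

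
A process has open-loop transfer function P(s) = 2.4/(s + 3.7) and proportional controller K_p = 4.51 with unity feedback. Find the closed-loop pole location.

Closed-loop transfer function: T(s) = K_p·P(s)/(1 + K_p·P(s)) = 10.82/(s + 3.7 + 10.82) = 10.82/(s + 14.52).
The closed-loop pole is at s = −14.52.

s = -14.52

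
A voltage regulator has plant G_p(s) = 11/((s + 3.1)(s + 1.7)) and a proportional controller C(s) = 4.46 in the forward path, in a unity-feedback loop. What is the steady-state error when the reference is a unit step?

0.097

The loop is type 0. Static position error constant K_pos = C(0)·G_p(0) = 4.46·2.087 = 9.309.
Steady-state error to a unit step: e_ss = 1/(1+K_pos) = 1/10.31 = 0.097.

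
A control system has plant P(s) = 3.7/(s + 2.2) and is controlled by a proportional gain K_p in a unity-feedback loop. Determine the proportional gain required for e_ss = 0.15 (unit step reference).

K_p = 3.37

The loop is type 0, so e_ss(step) = 1/(1 + K_pos) with K_pos = K_p·P(0).
P(0) = 1.682. Require 1/(1 + K_p·1.682) = 0.15, so 1 + 1.682·K_p = 6.667.
K_p = (6.667 − 1)/1.682 = 3.37.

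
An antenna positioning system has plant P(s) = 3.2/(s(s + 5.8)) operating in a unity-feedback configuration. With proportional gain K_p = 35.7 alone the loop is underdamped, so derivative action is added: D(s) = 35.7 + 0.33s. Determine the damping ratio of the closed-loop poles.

ζ = 0.321

Forward path: (35.7 + 0.33s)·3.2/(s(s+5.8)). The closed-loop characteristic equation is s² + (5.8 + 3.2·0.33)s + 3.2·35.7 = 0.
That is s² + 6.856s + 114.2 = 0, so ω_n = 10.69 rad/s and ζ = 6.856/(2·10.69) = 0.3207.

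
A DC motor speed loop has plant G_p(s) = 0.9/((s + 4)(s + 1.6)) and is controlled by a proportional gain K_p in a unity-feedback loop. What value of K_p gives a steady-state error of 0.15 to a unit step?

For a type-0 loop with proportional control, e_ss = 1/(1 + K_p·G_p(0)).
G_p(0) = 0.1406. Require 1/(1 + K_p·0.1406) = 0.15, so 1 + 0.1406·K_p = 6.667.
K_p = (6.667 − 1)/0.1406 = 40.3.

K_p = 40.3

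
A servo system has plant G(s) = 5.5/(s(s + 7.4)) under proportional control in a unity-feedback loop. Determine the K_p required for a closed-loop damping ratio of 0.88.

K_p = 3.21

Closed-loop characteristic equation: s² + 7.4s + K_p·5.5 = 0.
So ω_n = √(5.5K_p) and 2ζω_n = 7.4, giving ζ = 7.4/(2√(5.5K_p)).
Setting ζ = 0.88: √(5.5K_p) = 7.4/(2·0.88) = 4.205, so K_p = 17.68/5.5 = 3.21.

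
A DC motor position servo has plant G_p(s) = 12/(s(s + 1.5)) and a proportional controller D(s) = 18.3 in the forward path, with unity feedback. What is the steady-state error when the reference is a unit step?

0

The open loop D(s)G_p(s) has a pole at the origin (type 1), so the static position error constant is infinite and e_ss = 1/(1+∞) = 0.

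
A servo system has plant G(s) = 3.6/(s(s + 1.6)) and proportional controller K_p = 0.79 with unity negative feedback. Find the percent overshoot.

18.4%

Closed-loop characteristic equation: s² + 1.6s + 2.844 = 0, so ω_n = 1.686 rad/s and ζ = 1.6/(2·1.686) = 0.4744.
%OS = 100·exp(−πζ/√(1−ζ²)) = 100·exp(−π·0.4744/√0.775) = 18.4%.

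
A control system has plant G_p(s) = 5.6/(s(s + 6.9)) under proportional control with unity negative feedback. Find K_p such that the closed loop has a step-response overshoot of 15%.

K_p = 7.95

From %OS = 100·exp(−πζ/√(1−ζ²)) = 15%, ζ = −ln(0.15)/√(π²+ln²(0.15)) = 0.5169.
Characteristic equation s² + 6.9s + 5.6K_p = 0 gives ζ = 6.9/(2√(5.6K_p)).
Setting ζ = 0.5169: √(5.6K_p) = 6.9/(2·0.5169) = 6.674, so K_p = 44.54/5.6 = 7.95.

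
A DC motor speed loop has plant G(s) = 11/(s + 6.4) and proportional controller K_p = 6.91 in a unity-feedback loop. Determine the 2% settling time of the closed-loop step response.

Closed-loop transfer function: T(s) = K_p·G(s)/(1 + K_p·G(s)) = 76.01/(s + 6.4 + 76.01) = 76.01/(s + 82.41).
Time constant τ = 1/82.41 = 0.01213 s, so the 2% settling time is about 4τ = 0.0485 s.

T_s ≈ 0.0485 s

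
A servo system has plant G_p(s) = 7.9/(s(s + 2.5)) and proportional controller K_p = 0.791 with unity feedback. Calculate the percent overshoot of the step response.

The closed-loop denominator s² + 2.5s + 6.249 gives ω_n = √6.249 = 2.5 and ζ = 2.5/(2ω_n) = 0.5.
%OS = 100·exp(−πζ/√(1−ζ²)) = 100·exp(−π·0.5/√0.75) = 16.3%.

16.3%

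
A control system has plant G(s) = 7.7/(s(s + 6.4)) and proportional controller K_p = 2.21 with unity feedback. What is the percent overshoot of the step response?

Closed-loop characteristic equation: s² + 6.4s + 17.02 = 0, so ω_n = 4.125 rad/s and ζ = 6.4/(2·4.125) = 0.7757.
%OS = 100·exp(−πζ/√(1−ζ²)) = 100·exp(−π·0.7757/√0.3982) = 2.1%.

2.1%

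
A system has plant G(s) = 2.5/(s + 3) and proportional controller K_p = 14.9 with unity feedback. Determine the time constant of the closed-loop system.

Closed-loop transfer function: T(s) = K_p·G(s)/(1 + K_p·G(s)) = 37.25/(s + 3 + 37.25) = 37.25/(s + 40.25).
Time constant τ = 1/40.25 = 0.0248 s.

τ = 0.0248 s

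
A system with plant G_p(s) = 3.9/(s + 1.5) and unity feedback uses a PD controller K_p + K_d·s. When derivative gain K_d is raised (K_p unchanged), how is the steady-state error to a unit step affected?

unchanged

At s = 0 the derivative term contributes nothing: C(0) = K_p regardless of K_d, so K_pos = K_p·G_p(0) and e_ss are unchanged.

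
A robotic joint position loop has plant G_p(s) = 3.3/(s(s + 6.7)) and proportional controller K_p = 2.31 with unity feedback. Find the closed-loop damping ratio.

ζ = 1.21

With unity feedback the closed-loop characteristic equation is s² + 6.7s + 2.31·3.3 = s² + 6.7s + 7.623 = 0.
Matching s² + 2ζω_n s + ω_n²: ω_n = √7.623 = 2.761 rad/s and 2ζω_n = 6.7, so ζ = 6.7/(2·2.761) = 1.21.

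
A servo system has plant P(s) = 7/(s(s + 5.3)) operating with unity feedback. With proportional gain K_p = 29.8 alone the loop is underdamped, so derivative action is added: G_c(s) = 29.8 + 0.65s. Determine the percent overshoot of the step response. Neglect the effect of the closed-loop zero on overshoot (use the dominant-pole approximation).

32%

Forward path: (29.8 + 0.65s)·7/(s(s+5.3)). The closed-loop characteristic equation is s² + (5.3 + 7·0.65)s + 7·29.8 = 0.
That is s² + 9.85s + 208.6 = 0, so ω_n = 14.44 rad/s and ζ = 9.85/(2·14.44) = 0.341.
%OS = 100·exp(−πζ/√(1−ζ²)) = 32%.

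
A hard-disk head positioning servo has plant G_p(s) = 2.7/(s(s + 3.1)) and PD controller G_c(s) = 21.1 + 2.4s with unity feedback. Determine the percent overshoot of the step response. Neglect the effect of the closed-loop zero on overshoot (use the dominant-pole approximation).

7.58%

Forward path: (21.1 + 2.4s)·2.7/(s(s+3.1)). The closed-loop characteristic equation is s² + (3.1 + 2.7·2.4)s + 2.7·21.1 = 0.
That is s² + 9.58s + 56.97 = 0, so ω_n = 7.548 rad/s and ζ = 9.58/(2·7.548) = 0.6346.
%OS = 100·exp(−πζ/√(1−ζ²)) = 7.58%.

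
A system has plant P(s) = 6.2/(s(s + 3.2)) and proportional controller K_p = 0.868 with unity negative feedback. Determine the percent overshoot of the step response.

5.02%

The closed-loop denominator s² + 3.2s + 5.382 gives ω_n = √5.382 = 2.32 and ζ = 3.2/(2ω_n) = 0.6897.
%OS = 100·exp(−πζ/√(1−ζ²)) = 100·exp(−π·0.6897/√0.5243) = 5.02%.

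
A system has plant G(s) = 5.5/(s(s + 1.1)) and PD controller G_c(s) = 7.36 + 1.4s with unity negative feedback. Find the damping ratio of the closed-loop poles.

Forward path: (7.36 + 1.4s)·5.5/(s(s+1.1)). The closed-loop characteristic equation is s² + (1.1 + 5.5·1.4)s + 5.5·7.36 = 0.
That is s² + 8.8s + 40.48 = 0, so ω_n = 6.362 rad/s and ζ = 8.8/(2·6.362) = 0.6916.

ζ = 0.692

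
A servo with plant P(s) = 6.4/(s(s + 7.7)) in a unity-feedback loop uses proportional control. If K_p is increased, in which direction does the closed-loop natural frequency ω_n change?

ω_n = √(6.4·K_p), which grows with K_p.

increase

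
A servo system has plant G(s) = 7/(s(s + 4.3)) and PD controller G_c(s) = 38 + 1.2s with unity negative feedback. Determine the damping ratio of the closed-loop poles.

Forward path: (38 + 1.2s)·7/(s(s+4.3)). The closed-loop characteristic equation is s² + (4.3 + 7·1.2)s + 7·38 = 0.
That is s² + 12.7s + 266 = 0, so ω_n = 16.31 rad/s and ζ = 12.7/(2·16.31) = 0.3893.

ζ = 0.389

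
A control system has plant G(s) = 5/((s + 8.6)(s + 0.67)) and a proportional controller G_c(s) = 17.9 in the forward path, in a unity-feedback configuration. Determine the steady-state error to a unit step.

The loop is type 0. Static position error constant K_pos = G_c(0)·G(0) = 17.9·0.8678 = 15.53.
Steady-state error to a unit step: e_ss = 1/(1+K_pos) = 1/16.53 = 0.0605.

0.0605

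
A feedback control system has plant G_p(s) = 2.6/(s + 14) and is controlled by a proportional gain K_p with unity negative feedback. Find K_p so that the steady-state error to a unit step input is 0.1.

For a type-0 loop with proportional control, e_ss = 1/(1 + K_p·G_p(0)).
G_p(0) = 0.1857. Require 1/(1 + K_p·0.1857) = 0.1, so 1 + 0.1857·K_p = 10.
K_p = (10 − 1)/0.1857 = 48.5.

K_p = 48.5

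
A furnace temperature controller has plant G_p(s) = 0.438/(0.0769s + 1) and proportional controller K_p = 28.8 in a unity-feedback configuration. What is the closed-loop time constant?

Closed loop: T(s) = K_p·G_p/(1+K_p·G_p) = 12.61/(0.0769s + 1 + 12.61), with pole at s = −(1 + 12.61)/0.0769 = −177.
Closed-loop time constant τ = 1/177 = 0.00565 s.

τ = 0.00565 s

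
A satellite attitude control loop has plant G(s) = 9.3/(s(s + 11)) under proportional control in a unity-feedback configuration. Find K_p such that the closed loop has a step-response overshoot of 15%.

K_p = 12.2

From %OS = 100·exp(−πζ/√(1−ζ²)) = 15%, ζ = −ln(0.15)/√(π²+ln²(0.15)) = 0.5169.
Characteristic equation s² + 11s + 9.3K_p = 0 gives ζ = 11/(2√(9.3K_p)).
Setting ζ = 0.5169: √(9.3K_p) = 11/(2·0.5169) = 10.64, so K_p = 113.2/9.3 = 12.2.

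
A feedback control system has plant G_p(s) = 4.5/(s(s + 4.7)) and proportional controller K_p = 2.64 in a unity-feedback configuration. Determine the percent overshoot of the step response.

5.35%

From 1 + K_pG_p(s) = 0: s² + 4.7s + 11.88 = 0 ⇒ ω_n = 3.447, ζ = 0.6818.
%OS = 100·exp(−πζ/√(1−ζ²)) = 100·exp(−π·0.6818/√0.5351) = 5.35%.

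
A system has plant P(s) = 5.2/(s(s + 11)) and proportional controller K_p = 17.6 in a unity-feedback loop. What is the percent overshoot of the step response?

The closed-loop denominator s² + 11s + 91.52 gives ω_n = √91.52 = 9.567 and ζ = 11/(2ω_n) = 0.5749.
%OS = 100·exp(−πζ/√(1−ζ²)) = 100·exp(−π·0.5749/√0.6695) = 11%.

11%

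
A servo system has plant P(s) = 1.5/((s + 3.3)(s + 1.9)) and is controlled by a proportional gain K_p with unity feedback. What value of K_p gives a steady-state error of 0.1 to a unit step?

Steady-state error for a unit step on this type-0 loop is 1/(1 + K_p·P(0)).
P(0) = 0.2392. Require 1/(1 + K_p·0.2392) = 0.1, so 1 + 0.2392·K_p = 10.
K_p = (10 − 1)/0.2392 = 37.6.

K_p = 37.6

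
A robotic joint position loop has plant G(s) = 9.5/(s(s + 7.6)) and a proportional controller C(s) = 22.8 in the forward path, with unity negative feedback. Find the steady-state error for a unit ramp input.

0.0351

The loop has one pole at the origin (type 1). Velocity error constant K_v = lim_{s→0} s·C(s)G(s) = 22.8·9.5/7.6 = 28.5.
Steady-state error to a unit ramp: e_ss = 1/K_v = 0.0351.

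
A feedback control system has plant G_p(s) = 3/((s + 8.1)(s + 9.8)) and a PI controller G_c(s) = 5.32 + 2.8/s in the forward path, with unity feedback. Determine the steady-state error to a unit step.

0

The open loop G_c(s)G_p(s) has a pole at the origin (type 1), so the static position error constant is infinite and e_ss = 1/(1+∞) = 0.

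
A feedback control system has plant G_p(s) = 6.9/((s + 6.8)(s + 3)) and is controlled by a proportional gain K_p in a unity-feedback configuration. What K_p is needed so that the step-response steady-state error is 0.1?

Steady-state error for a unit step on this type-0 loop is 1/(1 + K_p·G_p(0)).
G_p(0) = 0.3382. Require 1/(1 + K_p·0.3382) = 0.1, so 1 + 0.3382·K_p = 10.
K_p = (10 − 1)/0.3382 = 26.6.

K_p = 26.6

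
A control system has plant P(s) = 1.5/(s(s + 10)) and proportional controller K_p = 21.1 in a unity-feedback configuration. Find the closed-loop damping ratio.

The closed-loop denominator is s(s+10) + 21.1·1.5 = s² + 10s + 31.65.
So ω_n² = 31.65 ⇒ ω_n = 5.626 rad/s, and ζ = 10/(2ω_n) = 0.889.

ζ = 0.889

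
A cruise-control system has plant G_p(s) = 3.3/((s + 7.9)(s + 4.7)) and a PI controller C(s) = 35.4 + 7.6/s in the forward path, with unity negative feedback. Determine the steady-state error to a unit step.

The open loop C(s)G_p(s) has a pole at the origin (type 1), so the static position error constant is infinite and e_ss = 1/(1+∞) = 0.

0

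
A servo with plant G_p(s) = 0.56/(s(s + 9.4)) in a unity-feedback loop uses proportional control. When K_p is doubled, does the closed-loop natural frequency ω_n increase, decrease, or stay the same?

increase

ω_n = √(0.56·K_p), which grows with K_p.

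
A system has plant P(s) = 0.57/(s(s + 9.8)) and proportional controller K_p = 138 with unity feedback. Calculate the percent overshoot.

12.5%

From 1 + K_pP(s) = 0: s² + 9.8s + 78.66 = 0 ⇒ ω_n = 8.869, ζ = 0.5525.
%OS = 100·exp(−πζ/√(1−ζ²)) = 100·exp(−π·0.5525/√0.6948) = 12.5%.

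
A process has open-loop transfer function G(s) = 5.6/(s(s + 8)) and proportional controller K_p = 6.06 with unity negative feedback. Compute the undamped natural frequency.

ω_n = 5.83 rad/s

1 + K_p·G(s) = 0 gives s² + 8s + 33.94 = 0.
So ω_n² = 33.94 ⇒ ω_n = 5.825 rad/s, and ζ = 8/(2ω_n) = 0.687.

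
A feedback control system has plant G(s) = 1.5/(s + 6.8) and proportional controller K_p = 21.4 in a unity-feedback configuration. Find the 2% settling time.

Closed-loop transfer function: T(s) = K_p·G(s)/(1 + K_p·G(s)) = 32.1/(s + 6.8 + 32.1) = 32.1/(s + 38.9).
Time constant τ = 1/38.9 = 0.02571 s, so the 2% settling time is about 4τ = 0.103 s.

T_s ≈ 0.103 s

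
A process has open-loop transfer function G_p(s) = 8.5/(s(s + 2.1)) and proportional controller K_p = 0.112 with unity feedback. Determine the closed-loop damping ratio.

ζ = 1.08

With unity feedback the closed-loop characteristic equation is s² + 2.1s + 0.112·8.5 = s² + 2.1s + 0.952 = 0.
So ω_n² = 0.952 ⇒ ω_n = 0.9757 rad/s, and ζ = 2.1/(2ω_n) = 1.08.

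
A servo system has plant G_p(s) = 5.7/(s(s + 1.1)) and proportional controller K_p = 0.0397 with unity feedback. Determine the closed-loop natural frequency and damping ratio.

1 + K_p·G_p(s) = 0 gives s² + 1.1s + 0.2263 = 0.
So ω_n² = 0.2263 ⇒ ω_n = 0.4757 rad/s, and ζ = 1.1/(2ω_n) = 1.16.

ω_n = 0.476 rad/s, ζ = 1.16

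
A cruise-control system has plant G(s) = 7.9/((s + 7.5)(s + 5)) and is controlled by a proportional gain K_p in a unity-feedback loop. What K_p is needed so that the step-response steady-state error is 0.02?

K_p = 233

The loop is type 0, so e_ss(step) = 1/(1 + K_pos) with K_pos = K_p·G(0).
G(0) = 0.2107. Require 1/(1 + K_p·0.2107) = 0.02, so 1 + 0.2107·K_p = 50.
K_p = (50 − 1)/0.2107 = 233.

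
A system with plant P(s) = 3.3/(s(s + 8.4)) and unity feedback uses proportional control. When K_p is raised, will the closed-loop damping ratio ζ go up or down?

decrease

ζ = 8.4/(2√(3.3K_p)); increasing K_p raises the denominator, so ζ falls.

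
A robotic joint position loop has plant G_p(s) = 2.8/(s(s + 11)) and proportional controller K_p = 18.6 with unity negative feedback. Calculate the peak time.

T_p = 0.672 s

Closed-loop characteristic equation: s² + 11s + 52.08 = 0, so ω_n = 7.217 rad/s and ζ = 11/(2·7.217) = 0.7621.
Damped frequency ω_d = ω_n√(1−ζ²) = 4.672 rad/s, so peak time T_p = π/ω_d = 0.672 s.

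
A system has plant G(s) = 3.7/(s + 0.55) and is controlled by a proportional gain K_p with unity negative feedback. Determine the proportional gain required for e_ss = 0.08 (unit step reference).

K_p = 1.71

For a type-0 loop with proportional control, e_ss = 1/(1 + K_p·G(0)).
G(0) = 6.727. Require 1/(1 + K_p·6.727) = 0.08, so 1 + 6.727·K_p = 12.5.
K_p = (12.5 − 1)/6.727 = 1.71.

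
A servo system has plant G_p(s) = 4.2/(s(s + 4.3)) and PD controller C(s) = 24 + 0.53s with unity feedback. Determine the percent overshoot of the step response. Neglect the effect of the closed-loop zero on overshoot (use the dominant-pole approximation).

34%

Forward path: (24 + 0.53s)·4.2/(s(s+4.3)). The closed-loop characteristic equation is s² + (4.3 + 4.2·0.53)s + 4.2·24 = 0.
That is s² + 6.526s + 100.8 = 0, so ω_n = 10.04 rad/s and ζ = 6.526/(2·10.04) = 0.325.
%OS = 100·exp(−πζ/√(1−ζ²)) = 34%.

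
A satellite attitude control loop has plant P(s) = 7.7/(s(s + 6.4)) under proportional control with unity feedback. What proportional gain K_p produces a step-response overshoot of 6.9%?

K_p = 3.17

From %OS = 100·exp(−πζ/√(1−ζ²)) = 6.9%, ζ = −ln(0.069)/√(π²+ln²(0.069)) = 0.6481.
Characteristic equation s² + 6.4s + 7.7K_p = 0 gives ζ = 6.4/(2√(7.7K_p)).
Setting ζ = 0.6481: √(7.7K_p) = 6.4/(2·0.6481) = 4.937, so K_p = 24.38/7.7 = 3.17.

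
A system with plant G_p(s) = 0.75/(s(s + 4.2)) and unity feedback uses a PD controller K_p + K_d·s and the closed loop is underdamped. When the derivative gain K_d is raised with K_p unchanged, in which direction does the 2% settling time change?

decrease

Characteristic equation s² + (4.2 + 0.75K_d)s + 0.75K_p = 0: raising K_d increases ζω_n = (4.2+0.75K_d)/2 while the loop stays underdamped, so T_s ≈ 4/(ζω_n) decreases.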